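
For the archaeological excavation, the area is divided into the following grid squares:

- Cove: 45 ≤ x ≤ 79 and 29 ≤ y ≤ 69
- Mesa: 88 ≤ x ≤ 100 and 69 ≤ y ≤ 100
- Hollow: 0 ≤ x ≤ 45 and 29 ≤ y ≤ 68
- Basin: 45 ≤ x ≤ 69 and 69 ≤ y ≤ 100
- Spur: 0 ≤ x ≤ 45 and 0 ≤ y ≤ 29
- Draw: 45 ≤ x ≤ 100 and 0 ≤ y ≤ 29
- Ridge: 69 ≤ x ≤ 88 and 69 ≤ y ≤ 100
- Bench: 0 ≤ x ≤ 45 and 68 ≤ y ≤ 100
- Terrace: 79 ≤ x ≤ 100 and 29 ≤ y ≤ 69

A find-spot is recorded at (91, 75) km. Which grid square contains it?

The point has x = 91 and y = 75.
Only Mesa satisfies 88 ≤ x ≤ 100 and 69 ≤ y ≤ 100.

Mesa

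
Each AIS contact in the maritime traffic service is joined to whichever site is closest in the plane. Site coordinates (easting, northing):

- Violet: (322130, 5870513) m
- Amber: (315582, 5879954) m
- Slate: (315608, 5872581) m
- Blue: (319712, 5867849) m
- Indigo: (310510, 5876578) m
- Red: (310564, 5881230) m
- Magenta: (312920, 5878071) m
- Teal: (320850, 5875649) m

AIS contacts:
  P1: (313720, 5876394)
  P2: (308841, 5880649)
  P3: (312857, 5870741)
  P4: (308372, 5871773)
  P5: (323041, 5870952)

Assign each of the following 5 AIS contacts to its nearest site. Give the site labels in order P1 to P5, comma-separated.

P1 → Magenta (d²=3452329.00)
P2 → Red (d²=3306290.00)
P3 → Slate (d²=10953601.00)
P4 → Indigo (d²=27659069.00)
P5 → Violet (d²=1022642.00)

Magenta, Red, Slate, Indigo, Violet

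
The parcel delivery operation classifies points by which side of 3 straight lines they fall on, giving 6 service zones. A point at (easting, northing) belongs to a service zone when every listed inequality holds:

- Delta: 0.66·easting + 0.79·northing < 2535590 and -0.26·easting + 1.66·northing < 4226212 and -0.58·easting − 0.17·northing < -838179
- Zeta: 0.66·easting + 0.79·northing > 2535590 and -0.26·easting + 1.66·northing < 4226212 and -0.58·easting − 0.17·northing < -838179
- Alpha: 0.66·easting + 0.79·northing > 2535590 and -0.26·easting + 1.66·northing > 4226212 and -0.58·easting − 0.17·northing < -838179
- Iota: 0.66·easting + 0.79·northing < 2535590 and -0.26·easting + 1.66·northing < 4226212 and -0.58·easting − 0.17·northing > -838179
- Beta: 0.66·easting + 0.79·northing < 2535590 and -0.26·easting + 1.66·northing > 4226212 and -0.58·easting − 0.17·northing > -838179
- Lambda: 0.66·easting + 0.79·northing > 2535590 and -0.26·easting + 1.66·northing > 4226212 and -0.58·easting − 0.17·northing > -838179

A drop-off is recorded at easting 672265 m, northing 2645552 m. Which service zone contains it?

Delta

0.66·672265 + 0.79·2645552 = 2533680.980, which is < 2535590
-0.26·672265 + 1.66·2645552 = 4216827.420, which is < 4226212
-0.58·672265 − 0.17·2645552 = -839657.540, which is < -838179
This sign pattern matches Delta.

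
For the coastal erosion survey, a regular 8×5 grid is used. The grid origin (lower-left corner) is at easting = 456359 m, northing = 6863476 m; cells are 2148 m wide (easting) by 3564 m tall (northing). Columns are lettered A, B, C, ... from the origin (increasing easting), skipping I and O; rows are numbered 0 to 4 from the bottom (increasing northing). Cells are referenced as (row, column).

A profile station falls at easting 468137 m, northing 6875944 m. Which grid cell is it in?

(3, F)

Column index: ⌊(468137 − 456359) / 2148⌋ = ⌊5.483⌋ = 5 → column F
Row offset from origin: ⌊(6875944 − 6863476) / 3564⌋ = ⌊3.498⌋ = 3 → row 3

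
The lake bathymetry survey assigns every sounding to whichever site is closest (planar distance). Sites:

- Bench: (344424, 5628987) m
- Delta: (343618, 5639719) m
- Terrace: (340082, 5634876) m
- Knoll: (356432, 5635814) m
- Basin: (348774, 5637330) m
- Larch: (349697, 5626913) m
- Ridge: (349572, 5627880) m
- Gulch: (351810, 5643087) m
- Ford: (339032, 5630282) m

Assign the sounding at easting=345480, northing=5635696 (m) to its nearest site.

Basin

Squared distances to each site:
Bench: 46125817.000; Delta: 19651573.000; Terrace: 29810804.000; Knoll: 119960228.000; Basin: 13520392.000; Larch: 94924178.000; Ridge: 77834320.000; Gulch: 94695781.000; Ford: 70888100.000.
Minimum at Basin.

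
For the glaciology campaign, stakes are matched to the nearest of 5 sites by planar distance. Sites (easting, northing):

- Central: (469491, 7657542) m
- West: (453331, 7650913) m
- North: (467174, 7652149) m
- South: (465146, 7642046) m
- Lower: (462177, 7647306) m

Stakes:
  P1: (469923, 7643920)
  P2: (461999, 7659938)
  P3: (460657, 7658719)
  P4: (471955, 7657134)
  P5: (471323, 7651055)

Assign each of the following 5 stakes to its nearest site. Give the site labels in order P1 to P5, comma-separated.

South, Central, Central, Central, North

P1 → South (d²=26331605.00)
P2 → Central (d²=61870880.00)
P3 → Central (d²=79424885.00)
P4 → Central (d²=6237760.00)
P5 → North (d²=18411037.00)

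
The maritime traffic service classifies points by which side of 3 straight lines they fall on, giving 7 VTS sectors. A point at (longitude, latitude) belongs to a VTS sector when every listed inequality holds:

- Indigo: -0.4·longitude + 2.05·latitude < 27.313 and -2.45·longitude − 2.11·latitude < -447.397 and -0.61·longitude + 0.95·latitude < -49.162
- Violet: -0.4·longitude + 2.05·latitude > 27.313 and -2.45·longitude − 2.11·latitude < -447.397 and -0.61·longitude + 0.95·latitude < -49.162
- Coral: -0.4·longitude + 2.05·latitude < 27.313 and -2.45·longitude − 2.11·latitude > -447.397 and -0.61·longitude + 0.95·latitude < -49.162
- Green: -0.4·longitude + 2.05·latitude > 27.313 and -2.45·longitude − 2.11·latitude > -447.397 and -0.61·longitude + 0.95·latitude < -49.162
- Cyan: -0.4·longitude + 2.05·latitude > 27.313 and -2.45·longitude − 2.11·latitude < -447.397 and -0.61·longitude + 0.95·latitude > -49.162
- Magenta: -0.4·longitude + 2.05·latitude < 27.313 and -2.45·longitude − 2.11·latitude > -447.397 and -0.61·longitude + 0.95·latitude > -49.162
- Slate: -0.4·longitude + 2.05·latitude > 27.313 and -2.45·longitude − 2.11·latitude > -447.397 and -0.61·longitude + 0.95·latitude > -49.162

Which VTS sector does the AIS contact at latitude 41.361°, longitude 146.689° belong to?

Coral

-0.4·146.689 + 2.05·41.361 = 26.114, which is < 27.313
-2.45·146.689 − 2.11·41.361 = -446.660, which is > -447.397
-0.61·146.689 + 0.95·41.361 = -50.187, which is < -49.162
This sign pattern matches Coral.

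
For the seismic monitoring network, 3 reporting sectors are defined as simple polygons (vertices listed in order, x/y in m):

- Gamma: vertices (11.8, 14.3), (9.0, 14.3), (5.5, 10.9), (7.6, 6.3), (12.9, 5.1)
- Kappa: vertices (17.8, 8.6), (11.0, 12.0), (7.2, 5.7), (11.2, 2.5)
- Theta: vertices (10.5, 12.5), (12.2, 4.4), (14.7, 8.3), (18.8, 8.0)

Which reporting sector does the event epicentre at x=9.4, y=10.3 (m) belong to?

Gamma

Cast a ray rightward from (9.4, 10.3). For each polygon, the edges (by vertex number in listed order) whose endpoints lie on opposite sides of y = 10.3, where each meets that height, and whether that is right or left of the point:
Gamma: 3–4 at x≈5.77 (left), 5–1 at x≈12.28 (right) → 1 crossing.
Kappa: 1–2 at x≈14.40 (right), 2–3 at x≈9.97 (right) → 2 crossings.
Theta: 1–2 at x≈10.96 (right), 4–1 at x≈14.56 (right) → 2 crossings.
Only Gamma has an odd count, so the point is inside Gamma.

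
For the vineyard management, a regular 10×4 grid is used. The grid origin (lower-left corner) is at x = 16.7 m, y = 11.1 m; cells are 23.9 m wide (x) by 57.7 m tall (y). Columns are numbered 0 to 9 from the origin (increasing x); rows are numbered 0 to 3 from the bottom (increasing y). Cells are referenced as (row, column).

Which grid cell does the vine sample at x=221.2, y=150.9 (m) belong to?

(2, 8)

Column index: ⌊(221.2 − 16.7) / 23.9⌋ = ⌊8.556⌋ = 8
Row offset from origin: ⌊(150.9 − 11.1) / 57.7⌋ = ⌊2.423⌋ = 2 → row 2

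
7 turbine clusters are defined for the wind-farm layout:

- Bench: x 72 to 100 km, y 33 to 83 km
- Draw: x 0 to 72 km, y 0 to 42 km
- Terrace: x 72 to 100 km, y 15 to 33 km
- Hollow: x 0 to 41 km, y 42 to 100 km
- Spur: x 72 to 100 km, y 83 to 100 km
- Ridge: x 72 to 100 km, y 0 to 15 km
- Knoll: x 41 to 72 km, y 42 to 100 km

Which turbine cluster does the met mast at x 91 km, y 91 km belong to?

The point has x = 91 and y = 91.
Only Spur satisfies 72 ≤ x ≤ 100 and 83 ≤ y ≤ 100.

Spur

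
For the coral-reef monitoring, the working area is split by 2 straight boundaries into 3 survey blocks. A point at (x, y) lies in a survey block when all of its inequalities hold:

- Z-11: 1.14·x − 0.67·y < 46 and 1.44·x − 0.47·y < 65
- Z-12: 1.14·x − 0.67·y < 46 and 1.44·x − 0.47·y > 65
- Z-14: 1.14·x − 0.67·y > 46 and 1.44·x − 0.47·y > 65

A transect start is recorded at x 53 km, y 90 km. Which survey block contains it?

Z-11

1.14·53 − 0.67·90 = 0.120, which is < 46
1.44·53 − 0.47·90 = 34.020, which is < 65
This sign pattern matches Z-11.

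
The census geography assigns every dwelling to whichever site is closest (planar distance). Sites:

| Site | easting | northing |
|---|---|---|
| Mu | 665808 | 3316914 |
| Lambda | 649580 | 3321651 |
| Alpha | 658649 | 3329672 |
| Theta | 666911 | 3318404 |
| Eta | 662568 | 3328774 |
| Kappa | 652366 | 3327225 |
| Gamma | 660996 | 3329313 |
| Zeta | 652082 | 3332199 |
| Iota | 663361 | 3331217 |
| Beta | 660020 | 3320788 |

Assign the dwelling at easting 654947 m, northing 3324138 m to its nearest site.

Squared distances to each site:
Mu: 170147497.000; Lambda: 34989858.000; Alpha: 44329960.000; Theta: 176016052.000; Eta: 79572137.000; Kappa: 16191130.000; Gamma: 63371026.000; Zeta: 73187946.000; Iota: 120907637.000; Beta: 36957829.000.
Minimum at Kappa.

Kappa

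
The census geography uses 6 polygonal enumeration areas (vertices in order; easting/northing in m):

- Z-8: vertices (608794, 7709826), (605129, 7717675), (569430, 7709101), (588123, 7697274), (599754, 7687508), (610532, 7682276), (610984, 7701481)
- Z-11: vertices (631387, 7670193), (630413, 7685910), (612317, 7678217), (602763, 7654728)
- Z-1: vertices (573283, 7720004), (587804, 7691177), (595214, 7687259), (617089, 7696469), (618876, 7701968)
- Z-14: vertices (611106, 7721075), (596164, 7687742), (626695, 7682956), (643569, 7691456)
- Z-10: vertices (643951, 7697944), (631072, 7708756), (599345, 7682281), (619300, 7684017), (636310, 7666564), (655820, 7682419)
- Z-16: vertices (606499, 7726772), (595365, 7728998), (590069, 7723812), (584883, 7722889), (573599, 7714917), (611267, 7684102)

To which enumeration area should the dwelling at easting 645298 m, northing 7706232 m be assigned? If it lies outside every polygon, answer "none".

Cast a ray rightward from (645298, 7706232). For each polygon, the edges (by vertex number in listed order) whose endpoints lie on opposite sides of northing = 7706232, where each meets that height, and whether that is right or left of the point:
Z-8: 3–4 at easting≈573964.6 (left), 7–1 at easting≈609737.2 (left) → 0 crossings.
Z-11: no edge straddles that height → 0 crossings.
Z-1: 1–2 at easting≈580220.4 (left), 5–1 at easting≈608097.1 (left) → 0 crossings.
Z-14: 1–2 at easting≈604452.4 (left), 4–1 at easting≈627374.2 (left) → 0 crossings.
Z-10: 1–2 at easting≈634078.5 (left), 2–3 at easting≈628047.3 (left) → 0 crossings.
Z-16: 5–6 at easting≈584215.5 (left), 6–1 at easting≈608794.2 (left) → 0 crossings.
All counts are even, so the point lies outside every listed polygon.

none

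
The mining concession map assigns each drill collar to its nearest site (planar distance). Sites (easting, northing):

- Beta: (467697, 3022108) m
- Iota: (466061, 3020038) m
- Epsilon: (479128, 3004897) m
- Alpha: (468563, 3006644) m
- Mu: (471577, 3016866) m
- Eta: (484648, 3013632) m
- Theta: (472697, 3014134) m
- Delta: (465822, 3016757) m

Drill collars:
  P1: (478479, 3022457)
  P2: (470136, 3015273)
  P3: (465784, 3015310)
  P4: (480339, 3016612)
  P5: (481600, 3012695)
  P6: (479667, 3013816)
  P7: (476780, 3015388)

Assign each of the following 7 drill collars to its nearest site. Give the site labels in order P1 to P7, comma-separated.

Mu, Mu, Delta, Eta, Eta, Eta, Theta

P1 → Mu (d²=78896885.00)
P2 → Mu (d²=4614130.00)
P3 → Delta (d²=2095253.00)
P4 → Eta (d²=27447881.00)
P5 → Eta (d²=10168273.00)
P6 → Eta (d²=24844217.00)
P7 → Theta (d²=18243405.00)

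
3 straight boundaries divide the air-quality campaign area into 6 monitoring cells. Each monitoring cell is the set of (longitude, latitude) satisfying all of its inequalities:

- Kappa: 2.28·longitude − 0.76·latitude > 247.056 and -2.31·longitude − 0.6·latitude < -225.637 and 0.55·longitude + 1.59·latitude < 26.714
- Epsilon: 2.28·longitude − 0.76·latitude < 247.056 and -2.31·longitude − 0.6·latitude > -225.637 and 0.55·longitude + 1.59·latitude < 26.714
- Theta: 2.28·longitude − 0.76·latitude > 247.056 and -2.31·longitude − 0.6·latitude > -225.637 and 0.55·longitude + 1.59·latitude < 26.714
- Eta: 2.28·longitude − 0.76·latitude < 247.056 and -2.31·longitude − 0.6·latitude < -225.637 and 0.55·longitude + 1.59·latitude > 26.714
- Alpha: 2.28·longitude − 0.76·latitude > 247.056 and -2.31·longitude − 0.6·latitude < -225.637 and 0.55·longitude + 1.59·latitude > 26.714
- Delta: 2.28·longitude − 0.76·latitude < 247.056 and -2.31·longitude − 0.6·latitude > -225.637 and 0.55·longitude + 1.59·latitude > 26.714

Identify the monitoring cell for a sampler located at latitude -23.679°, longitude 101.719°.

Theta

2.28·101.719 − 0.76·-23.679 = 249.915, which is > 247.056
-2.31·101.719 − 0.6·-23.679 = -220.763, which is > -225.637
0.55·101.719 + 1.59·-23.679 = 18.296, which is < 26.714
This sign pattern matches Theta.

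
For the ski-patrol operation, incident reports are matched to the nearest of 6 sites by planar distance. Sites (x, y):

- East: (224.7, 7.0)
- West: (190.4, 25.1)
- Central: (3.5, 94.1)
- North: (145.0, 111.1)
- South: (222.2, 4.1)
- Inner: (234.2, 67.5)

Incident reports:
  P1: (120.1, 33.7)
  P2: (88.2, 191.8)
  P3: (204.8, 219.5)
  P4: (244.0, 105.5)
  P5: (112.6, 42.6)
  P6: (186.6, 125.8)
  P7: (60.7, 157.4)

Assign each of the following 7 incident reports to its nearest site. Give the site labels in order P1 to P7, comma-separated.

West, North, North, Inner, North, North, Central

P1 → West (d²=5016.05)
P2 → North (d²=9738.73)
P3 → North (d²=15326.60)
P4 → Inner (d²=1540.04)
P5 → North (d²=5742.01)
P6 → North (d²=1946.65)
P7 → Central (d²=7278.73)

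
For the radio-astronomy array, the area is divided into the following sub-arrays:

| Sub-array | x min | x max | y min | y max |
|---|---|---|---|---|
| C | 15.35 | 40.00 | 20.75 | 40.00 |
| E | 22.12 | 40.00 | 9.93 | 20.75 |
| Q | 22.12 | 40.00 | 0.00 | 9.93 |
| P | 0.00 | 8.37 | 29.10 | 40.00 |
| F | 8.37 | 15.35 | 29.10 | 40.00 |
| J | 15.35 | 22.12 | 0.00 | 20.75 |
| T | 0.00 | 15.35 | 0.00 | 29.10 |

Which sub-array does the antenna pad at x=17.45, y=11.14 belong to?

The point has x = 17.45 and y = 11.14.
Only J satisfies 15.35 ≤ x ≤ 22.12 and 0.00 ≤ y ≤ 20.75.

J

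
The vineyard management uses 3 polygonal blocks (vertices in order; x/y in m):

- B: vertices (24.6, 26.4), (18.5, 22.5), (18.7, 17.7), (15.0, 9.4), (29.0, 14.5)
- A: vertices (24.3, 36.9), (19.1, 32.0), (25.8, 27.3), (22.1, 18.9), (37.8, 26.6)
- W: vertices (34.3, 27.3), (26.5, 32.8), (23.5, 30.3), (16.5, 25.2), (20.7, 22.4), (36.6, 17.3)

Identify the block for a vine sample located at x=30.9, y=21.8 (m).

W

Cast a ray rightward from (30.9, 21.8). For each polygon, the edges (by vertex number in listed order) whose endpoints lie on opposite sides of y = 21.8, where each meets that height, and whether that is right or left of the point:
B: 2–3 at x≈18.53 (left), 5–1 at x≈26.30 (left) → 0 crossings.
A: 3–4 at x≈23.38 (left), 4–5 at x≈28.01 (left) → 0 crossings.
W: 5–6 at x≈22.57 (left), 6–1 at x≈35.56 (right) → 1 crossing.
Only W has an odd count, so the point is inside W.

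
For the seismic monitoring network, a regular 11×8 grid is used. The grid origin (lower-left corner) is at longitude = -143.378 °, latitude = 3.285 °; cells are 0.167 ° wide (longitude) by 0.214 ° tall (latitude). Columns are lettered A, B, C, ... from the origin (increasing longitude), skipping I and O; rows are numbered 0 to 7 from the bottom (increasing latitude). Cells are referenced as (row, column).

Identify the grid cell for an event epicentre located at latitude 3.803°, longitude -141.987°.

(2, J)

Column index: ⌊(-141.987 − -143.378) / 0.167⌋ = ⌊8.329⌋ = 8 → column J
Row offset from origin: ⌊(3.803 − 3.285) / 0.214⌋ = ⌊2.421⌋ = 2 → row 2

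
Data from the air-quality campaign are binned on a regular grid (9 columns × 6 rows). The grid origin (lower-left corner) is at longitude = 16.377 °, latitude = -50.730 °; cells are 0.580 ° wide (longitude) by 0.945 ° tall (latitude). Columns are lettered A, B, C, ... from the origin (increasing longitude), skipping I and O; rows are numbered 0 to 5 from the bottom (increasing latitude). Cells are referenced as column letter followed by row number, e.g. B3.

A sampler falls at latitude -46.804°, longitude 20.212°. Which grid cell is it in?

Column index: ⌊(20.212 − 16.377) / 0.580⌋ = ⌊6.612⌋ = 6 → column G
Row offset from origin: ⌊(-46.804 − -50.730) / 0.945⌋ = ⌊4.154⌋ = 4 → row 4

G4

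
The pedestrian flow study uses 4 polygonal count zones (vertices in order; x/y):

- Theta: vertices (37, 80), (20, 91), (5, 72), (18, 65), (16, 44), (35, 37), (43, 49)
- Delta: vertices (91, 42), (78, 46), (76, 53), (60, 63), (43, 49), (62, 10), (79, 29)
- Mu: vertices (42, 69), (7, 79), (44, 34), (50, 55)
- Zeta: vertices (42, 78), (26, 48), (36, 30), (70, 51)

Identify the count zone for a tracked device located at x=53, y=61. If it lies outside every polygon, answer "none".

Cast a ray rightward from (53, 61). For each polygon, the edges (by vertex number in listed order) whose endpoints lie on opposite sides of y = 61, where each meets that height, and whether that is right or left of the point:
Theta: 4–5 at x≈17.6 (left), 7–1 at x≈40.7 (left) → 0 crossings.
Delta: 3–4 at x≈63.2 (right), 4–5 at x≈57.6 (right) → 2 crossings.
Mu: 2–3 at x≈21.8 (left), 4–1 at x≈46.6 (left) → 0 crossings.
Zeta: 1–2 at x≈32.9 (left), 4–1 at x≈59.6 (right) → 1 crossing.
Only Zeta has an odd count, so the point is inside Zeta.

Zeta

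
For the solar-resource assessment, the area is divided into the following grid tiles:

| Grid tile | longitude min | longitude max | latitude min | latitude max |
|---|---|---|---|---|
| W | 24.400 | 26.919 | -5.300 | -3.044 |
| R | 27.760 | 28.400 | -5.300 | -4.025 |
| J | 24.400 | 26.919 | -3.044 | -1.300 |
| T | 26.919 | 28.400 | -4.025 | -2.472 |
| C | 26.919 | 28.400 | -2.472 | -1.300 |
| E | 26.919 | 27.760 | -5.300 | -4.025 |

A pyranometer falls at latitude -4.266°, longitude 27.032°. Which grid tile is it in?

The point has longitude = 27.032 and latitude = -4.266.
Only E satisfies 26.919 ≤ longitude ≤ 27.760 and -5.300 ≤ latitude ≤ -4.025.

E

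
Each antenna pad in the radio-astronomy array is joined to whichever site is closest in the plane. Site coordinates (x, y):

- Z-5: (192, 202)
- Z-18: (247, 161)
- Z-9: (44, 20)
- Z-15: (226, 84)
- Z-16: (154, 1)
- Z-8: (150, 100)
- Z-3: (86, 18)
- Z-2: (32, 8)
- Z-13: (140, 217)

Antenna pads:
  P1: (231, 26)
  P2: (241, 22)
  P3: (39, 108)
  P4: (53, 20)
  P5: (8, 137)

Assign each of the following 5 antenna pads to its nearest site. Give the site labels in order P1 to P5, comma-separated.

Z-15, Z-15, Z-9, Z-9, Z-9

P1 → Z-15 (d²=3389.00)
P2 → Z-15 (d²=4069.00)
P3 → Z-9 (d²=7769.00)
P4 → Z-9 (d²=81.00)
P5 → Z-9 (d²=14985.00)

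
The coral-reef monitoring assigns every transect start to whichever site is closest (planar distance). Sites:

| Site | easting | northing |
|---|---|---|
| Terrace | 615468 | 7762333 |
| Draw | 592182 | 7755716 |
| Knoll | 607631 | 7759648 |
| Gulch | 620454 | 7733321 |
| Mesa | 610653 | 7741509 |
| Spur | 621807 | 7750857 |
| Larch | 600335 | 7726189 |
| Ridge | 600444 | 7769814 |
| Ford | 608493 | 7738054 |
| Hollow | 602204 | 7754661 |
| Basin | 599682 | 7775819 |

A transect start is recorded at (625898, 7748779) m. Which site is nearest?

Squared distances to each site:
Terrace: 292495816.000; Draw: 1184890625.000; Knoll: 451818450.000; Gulch: 268586900.000; Mesa: 285262925.000; Spur: 21054365.000; Larch: 1163775069.000; Ridge: 1090377341.000; Ford: 417959650.000; Hollow: 596003560.000; Basin: 1418440256.000.
Minimum at Spur.

Spur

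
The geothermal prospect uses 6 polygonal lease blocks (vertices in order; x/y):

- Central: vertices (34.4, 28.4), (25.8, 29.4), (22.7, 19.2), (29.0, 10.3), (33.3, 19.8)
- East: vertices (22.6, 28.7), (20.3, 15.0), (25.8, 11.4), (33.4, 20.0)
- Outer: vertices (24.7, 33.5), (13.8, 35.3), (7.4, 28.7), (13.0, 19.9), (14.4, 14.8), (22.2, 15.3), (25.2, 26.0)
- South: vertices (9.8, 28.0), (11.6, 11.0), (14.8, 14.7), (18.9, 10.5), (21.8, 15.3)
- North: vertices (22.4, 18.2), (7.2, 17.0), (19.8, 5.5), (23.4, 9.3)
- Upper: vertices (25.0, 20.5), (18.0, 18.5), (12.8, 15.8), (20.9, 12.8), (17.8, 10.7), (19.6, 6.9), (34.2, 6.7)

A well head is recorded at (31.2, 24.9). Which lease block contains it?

Cast a ray rightward from (31.2, 24.9). For each polygon, the edges (by vertex number in listed order) whose endpoints lie on opposite sides of y = 24.9, where each meets that height, and whether that is right or left of the point:
Central: 2–3 at x≈24.43 (left), 5–1 at x≈33.95 (right) → 1 crossing.
East: 1–2 at x≈21.96 (left), 4–1 at x≈27.32 (left) → 0 crossings.
Outer: 3–4 at x≈9.82 (left), 6–7 at x≈24.89 (left) → 0 crossings.
South: 1–2 at x≈10.13 (left), 5–1 at x≈12.73 (left) → 0 crossings.
North: no edge straddles that height → 0 crossings.
Upper: no edge straddles that height → 0 crossings.
Only Central has an odd count, so the point is inside Central.

Central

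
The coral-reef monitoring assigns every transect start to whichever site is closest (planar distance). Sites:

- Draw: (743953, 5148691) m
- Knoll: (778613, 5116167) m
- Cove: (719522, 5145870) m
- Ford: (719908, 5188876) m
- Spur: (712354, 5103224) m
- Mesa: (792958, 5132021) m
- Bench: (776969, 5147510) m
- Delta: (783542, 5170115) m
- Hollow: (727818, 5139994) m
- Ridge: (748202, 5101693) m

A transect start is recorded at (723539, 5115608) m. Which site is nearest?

Squared distances to each site:
Draw: 1511216285.000; Knoll: 3033457957.000; Cove: 931924933.000; Ford: 5381383985.000; Spur: 278467681.000; Mesa: 5088384130.000; Bench: 3872502504.000; Delta: 6571373058.000; Hollow: 612986837.000; Ridge: 801890794.000.
Minimum at Spur.

Spur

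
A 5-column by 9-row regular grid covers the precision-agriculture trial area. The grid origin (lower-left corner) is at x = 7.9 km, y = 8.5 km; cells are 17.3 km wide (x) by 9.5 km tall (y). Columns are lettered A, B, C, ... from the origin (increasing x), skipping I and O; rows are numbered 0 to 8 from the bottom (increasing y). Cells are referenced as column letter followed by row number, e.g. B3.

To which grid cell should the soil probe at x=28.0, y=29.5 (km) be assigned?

Column index: ⌊(28.0 − 7.9) / 17.3⌋ = ⌊1.162⌋ = 1 → column B
Row offset from origin: ⌊(29.5 − 8.5) / 9.5⌋ = ⌊2.211⌋ = 2 → row 2

B2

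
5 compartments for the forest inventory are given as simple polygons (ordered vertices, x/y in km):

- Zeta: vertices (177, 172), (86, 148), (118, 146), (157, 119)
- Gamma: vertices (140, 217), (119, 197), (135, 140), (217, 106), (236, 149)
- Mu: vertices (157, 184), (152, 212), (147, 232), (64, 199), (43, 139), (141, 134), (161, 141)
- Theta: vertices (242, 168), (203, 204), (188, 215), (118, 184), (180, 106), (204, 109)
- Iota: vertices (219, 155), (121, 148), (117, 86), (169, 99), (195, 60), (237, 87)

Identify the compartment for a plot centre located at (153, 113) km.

Iota

Cast a ray rightward from (153, 113). For each polygon, the edges (by vertex number in listed order) whose endpoints lie on opposite sides of y = 113, where each meets that height, and whether that is right or left of the point:
Zeta: no edge straddles that height → 0 crossings.
Gamma: 3–4 at x≈200.1 (right), 4–5 at x≈220.1 (right) → 2 crossings.
Mu: no edge straddles that height → 0 crossings.
Theta: 4–5 at x≈174.4 (right), 6–1 at x≈206.6 (right) → 2 crossings.
Iota: 2–3 at x≈118.7 (left), 6–1 at x≈230.1 (right) → 1 crossing.
Only Iota has an odd count, so the point is inside Iota.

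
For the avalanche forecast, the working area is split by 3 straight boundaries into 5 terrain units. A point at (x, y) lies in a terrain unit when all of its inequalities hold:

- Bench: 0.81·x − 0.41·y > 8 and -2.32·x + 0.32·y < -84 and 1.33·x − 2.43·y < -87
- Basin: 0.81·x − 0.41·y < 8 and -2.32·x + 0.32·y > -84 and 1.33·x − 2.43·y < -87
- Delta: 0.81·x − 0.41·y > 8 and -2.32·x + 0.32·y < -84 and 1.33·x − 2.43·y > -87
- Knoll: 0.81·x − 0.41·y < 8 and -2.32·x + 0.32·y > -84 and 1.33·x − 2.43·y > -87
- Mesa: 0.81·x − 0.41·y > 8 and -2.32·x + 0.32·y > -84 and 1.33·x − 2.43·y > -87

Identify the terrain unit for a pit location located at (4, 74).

0.81·4 − 0.41·74 = -27.100, which is < 8
-2.32·4 + 0.32·74 = 14.400, which is > -84
1.33·4 − 2.43·74 = -174.500, which is < -87
This sign pattern matches Basin.

Basin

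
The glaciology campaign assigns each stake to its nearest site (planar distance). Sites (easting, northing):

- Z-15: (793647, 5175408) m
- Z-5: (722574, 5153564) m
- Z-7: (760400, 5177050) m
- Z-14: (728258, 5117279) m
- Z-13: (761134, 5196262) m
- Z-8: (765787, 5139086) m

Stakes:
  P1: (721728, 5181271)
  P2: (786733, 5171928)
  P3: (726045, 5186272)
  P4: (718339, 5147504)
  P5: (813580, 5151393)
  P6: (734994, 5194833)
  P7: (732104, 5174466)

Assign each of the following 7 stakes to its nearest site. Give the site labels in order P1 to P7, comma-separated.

Z-5, Z-15, Z-5, Z-5, Z-15, Z-13, Z-5

P1 → Z-5 (d²=768393565.00)
P2 → Z-15 (d²=59913796.00)
P3 → Z-5 (d²=1081861105.00)
P4 → Z-5 (d²=54658825.00)
P5 → Z-15 (d²=974044714.00)
P6 → Z-13 (d²=685341641.00)
P7 → Z-5 (d²=527714504.00)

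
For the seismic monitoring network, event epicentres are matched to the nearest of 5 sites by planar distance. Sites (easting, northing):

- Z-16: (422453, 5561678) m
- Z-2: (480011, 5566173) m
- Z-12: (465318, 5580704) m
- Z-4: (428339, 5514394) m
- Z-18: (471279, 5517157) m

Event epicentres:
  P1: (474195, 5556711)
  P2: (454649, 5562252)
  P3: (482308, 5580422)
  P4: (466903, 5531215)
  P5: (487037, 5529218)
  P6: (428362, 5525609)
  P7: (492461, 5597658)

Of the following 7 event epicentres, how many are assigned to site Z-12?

P1 → Z-2
P2 → Z-12
P3 → Z-2
P4 → Z-18
P5 → Z-18
P6 → Z-4
P7 → Z-12
2 of the 7 go to Z-12.

2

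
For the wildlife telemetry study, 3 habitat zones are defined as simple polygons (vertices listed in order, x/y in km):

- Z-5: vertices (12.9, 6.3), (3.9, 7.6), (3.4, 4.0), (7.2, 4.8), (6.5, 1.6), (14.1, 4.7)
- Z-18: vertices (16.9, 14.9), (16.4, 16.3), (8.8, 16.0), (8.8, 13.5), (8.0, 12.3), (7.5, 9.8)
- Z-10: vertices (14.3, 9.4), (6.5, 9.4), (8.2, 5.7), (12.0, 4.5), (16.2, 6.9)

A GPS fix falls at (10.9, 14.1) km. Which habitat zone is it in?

Z-18

Cast a ray rightward from (10.9, 14.1). For each polygon, the edges (by vertex number in listed order) whose endpoints lie on opposite sides of y = 14.1, where each meets that height, and whether that is right or left of the point:
Z-5: no edge straddles that height → 0 crossings.
Z-18: 3–4 at x≈8.80 (left), 6–1 at x≈15.43 (right) → 1 crossing.
Z-10: no edge straddles that height → 0 crossings.
Only Z-18 has an odd count, so the point is inside Z-18.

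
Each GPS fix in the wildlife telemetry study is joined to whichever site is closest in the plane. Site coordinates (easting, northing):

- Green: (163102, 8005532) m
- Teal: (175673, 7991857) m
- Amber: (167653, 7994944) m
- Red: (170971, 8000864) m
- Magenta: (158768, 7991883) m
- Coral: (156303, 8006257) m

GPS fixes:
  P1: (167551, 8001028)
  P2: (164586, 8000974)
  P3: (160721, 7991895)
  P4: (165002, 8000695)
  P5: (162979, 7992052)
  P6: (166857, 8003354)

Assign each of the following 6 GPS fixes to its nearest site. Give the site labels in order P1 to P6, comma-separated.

Red, Green, Magenta, Green, Magenta, Green

P1 → Red (d²=11723296.00)
P2 → Green (d²=22977620.00)
P3 → Magenta (d²=3814353.00)
P4 → Green (d²=27006569.00)
P5 → Magenta (d²=17761082.00)
P6 → Green (d²=18843709.00)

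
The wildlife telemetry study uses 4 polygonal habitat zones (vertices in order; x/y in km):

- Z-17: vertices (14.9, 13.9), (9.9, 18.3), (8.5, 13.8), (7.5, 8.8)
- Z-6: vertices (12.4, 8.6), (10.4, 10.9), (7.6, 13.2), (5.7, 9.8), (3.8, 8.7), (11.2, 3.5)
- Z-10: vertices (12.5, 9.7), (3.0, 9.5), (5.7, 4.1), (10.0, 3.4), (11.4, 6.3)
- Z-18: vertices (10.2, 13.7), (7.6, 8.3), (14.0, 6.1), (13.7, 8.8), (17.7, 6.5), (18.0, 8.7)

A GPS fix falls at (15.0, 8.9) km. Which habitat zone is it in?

Cast a ray rightward from (15.0, 8.9). For each polygon, the edges (by vertex number in listed order) whose endpoints lie on opposite sides of y = 8.9, where each meets that height, and whether that is right or left of the point:
Z-17: 3–4 at x≈7.52 (left), 4–1 at x≈7.65 (left) → 0 crossings.
Z-6: 1–2 at x≈12.14 (left), 4–5 at x≈4.15 (left) → 0 crossings.
Z-10: 2–3 at x≈3.30 (left), 5–1 at x≈12.24 (left) → 0 crossings.
Z-18: 1–2 at x≈7.89 (left), 6–1 at x≈17.69 (right) → 1 crossing.
Only Z-18 has an odd count, so the point is inside Z-18.

Z-18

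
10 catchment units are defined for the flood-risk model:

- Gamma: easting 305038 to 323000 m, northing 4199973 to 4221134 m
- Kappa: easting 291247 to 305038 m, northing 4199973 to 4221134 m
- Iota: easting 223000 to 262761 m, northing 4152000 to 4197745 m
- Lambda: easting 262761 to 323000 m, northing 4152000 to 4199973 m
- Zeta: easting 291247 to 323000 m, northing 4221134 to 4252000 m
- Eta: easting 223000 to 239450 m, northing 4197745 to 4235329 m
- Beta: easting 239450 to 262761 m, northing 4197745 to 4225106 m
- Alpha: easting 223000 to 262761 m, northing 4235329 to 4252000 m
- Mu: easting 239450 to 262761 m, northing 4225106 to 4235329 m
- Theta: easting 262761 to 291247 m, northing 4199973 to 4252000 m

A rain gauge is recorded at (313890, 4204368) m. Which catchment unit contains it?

The point has easting = 313890 and northing = 4204368.
Only Gamma satisfies 305038 ≤ easting ≤ 323000 and 4199973 ≤ northing ≤ 4221134.

Gamma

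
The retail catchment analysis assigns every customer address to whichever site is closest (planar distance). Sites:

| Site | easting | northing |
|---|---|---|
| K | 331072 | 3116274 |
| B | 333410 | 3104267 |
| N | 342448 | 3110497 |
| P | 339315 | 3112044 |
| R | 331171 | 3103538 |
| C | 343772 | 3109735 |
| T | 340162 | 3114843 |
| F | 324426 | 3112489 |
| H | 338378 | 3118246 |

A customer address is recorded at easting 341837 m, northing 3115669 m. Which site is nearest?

Squared distances to each site:
K: 116251250.000; B: 201019933.000; N: 27122905.000; P: 19501109.000; R: 260924717.000; C: 38956581.000; T: 3487901.000; F: 313255321.000; H: 18605610.000.
Minimum at T.

T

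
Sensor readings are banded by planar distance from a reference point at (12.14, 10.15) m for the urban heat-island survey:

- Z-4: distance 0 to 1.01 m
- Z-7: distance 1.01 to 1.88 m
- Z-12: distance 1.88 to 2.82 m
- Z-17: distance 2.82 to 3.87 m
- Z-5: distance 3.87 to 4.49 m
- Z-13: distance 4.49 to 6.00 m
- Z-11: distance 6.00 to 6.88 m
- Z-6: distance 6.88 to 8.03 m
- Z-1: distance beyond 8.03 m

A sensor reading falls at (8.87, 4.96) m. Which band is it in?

Z-11

Distance = √((8.87−12.14)² + (4.96−10.15)²) = √(10.693 + 26.936) = 6.134 m.
6.00 ≤ 6.134 < 6.88 → Z-11.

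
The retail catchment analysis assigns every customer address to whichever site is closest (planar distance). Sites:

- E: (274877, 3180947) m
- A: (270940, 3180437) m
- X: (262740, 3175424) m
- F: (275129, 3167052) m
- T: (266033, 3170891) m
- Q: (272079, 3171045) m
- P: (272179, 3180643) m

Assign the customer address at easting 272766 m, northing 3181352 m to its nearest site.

P

Squared distances to each site:
E: 4620346.000; A: 4171501.000; X: 135661860.000; F: 210073769.000; T: 154765810.000; Q: 106706218.000; P: 847250.000.
Minimum at P.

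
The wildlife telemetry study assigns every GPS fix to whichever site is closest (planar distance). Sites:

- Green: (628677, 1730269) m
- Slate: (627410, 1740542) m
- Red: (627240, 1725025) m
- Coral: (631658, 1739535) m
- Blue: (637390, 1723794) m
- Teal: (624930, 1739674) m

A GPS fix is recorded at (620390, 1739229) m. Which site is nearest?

Teal

Squared distances to each site:
Green: 148955969.000; Slate: 51004369.000; Red: 248676116.000; Coral: 127061460.000; Blue: 527239225.000; Teal: 20809625.000.
Minimum at Teal.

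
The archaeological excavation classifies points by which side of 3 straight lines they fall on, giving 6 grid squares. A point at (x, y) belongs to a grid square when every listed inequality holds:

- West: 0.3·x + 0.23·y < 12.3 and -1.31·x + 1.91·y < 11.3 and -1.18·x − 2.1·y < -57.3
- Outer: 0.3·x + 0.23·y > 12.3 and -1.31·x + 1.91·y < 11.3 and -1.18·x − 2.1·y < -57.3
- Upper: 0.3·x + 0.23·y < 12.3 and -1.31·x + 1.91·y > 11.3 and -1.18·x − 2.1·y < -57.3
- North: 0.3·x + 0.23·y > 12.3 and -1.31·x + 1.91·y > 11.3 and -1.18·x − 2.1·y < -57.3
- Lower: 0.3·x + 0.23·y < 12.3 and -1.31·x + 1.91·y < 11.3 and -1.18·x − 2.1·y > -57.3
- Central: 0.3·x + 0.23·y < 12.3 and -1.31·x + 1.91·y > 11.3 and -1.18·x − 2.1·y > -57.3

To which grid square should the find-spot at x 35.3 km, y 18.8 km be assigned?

Outer

0.3·35.3 + 0.23·18.8 = 14.914, which is > 12.3
-1.31·35.3 + 1.91·18.8 = -10.335, which is < 11.3
-1.18·35.3 − 2.1·18.8 = -81.134, which is < -57.3
This sign pattern matches Outer.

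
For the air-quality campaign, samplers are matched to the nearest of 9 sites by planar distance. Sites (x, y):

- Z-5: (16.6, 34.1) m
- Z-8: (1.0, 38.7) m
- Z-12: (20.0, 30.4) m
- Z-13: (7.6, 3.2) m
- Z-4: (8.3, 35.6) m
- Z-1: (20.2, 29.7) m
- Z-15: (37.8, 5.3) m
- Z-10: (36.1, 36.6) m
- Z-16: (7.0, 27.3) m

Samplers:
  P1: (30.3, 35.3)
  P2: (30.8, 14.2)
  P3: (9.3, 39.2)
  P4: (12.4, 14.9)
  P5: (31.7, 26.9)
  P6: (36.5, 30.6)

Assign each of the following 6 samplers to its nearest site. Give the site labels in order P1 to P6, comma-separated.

Z-10, Z-15, Z-4, Z-13, Z-10, Z-10

P1 → Z-10 (d²=35.33)
P2 → Z-15 (d²=128.21)
P3 → Z-4 (d²=13.96)
P4 → Z-13 (d²=159.93)
P5 → Z-10 (d²=113.45)
P6 → Z-10 (d²=36.16)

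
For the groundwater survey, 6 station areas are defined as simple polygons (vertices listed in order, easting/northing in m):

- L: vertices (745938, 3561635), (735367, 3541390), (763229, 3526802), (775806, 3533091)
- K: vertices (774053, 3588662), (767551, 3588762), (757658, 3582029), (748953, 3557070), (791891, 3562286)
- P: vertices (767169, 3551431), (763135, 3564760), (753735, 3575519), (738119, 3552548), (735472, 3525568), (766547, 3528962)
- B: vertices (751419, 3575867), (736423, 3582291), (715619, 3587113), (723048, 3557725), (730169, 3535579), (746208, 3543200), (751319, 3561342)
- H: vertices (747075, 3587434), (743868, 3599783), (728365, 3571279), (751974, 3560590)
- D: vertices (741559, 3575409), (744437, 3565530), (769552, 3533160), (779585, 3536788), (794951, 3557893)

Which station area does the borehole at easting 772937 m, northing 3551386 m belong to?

D

Cast a ray rightward from (772937, 3551386). For each polygon, the edges (by vertex number in listed order) whose endpoints lie on opposite sides of northing = 3551386, where each meets that height, and whether that is right or left of the point:
L: 1–2 at easting≈740586.4 (left), 4–1 at easting≈756662.4 (left) → 0 crossings.
K: no edge straddles that height → 0 crossings.
P: 4–5 at easting≈738005.0 (left), 6–1 at easting≈767167.8 (left) → 0 crossings.
B: 4–5 at easting≈725086.3 (left), 6–7 at easting≈748514.2 (left) → 0 crossings.
H: no edge straddles that height → 0 crossings.
D: 2–3 at easting≈755410.9 (left), 4–5 at easting≈790213.4 (right) → 1 crossing.
Only D has an odd count, so the point is inside D.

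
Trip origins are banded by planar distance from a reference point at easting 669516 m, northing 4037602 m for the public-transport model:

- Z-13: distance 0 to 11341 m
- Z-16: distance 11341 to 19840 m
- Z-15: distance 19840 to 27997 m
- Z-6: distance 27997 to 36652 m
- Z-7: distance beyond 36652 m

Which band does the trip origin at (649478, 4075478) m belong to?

Z-7

Distance = √((649478−669516)² + (4075478−4037602)²) = √(401521444.000 + 1434591376.000) = 42849.887 m.
36652 ≤ 42849.887 < ∞ → Z-7.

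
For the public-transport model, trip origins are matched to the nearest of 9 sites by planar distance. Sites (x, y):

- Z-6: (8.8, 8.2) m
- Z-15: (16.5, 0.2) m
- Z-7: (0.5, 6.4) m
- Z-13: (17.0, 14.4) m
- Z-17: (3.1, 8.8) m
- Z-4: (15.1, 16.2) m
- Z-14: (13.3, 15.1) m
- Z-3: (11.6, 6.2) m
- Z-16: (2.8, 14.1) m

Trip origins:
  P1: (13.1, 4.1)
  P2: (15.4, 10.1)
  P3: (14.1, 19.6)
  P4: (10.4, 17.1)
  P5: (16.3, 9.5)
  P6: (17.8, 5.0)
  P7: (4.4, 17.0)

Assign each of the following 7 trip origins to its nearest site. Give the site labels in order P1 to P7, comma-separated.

Z-3, Z-13, Z-4, Z-14, Z-13, Z-15, Z-16

P1 → Z-3 (d²=6.66)
P2 → Z-13 (d²=21.05)
P3 → Z-4 (d²=12.56)
P4 → Z-14 (d²=12.41)
P5 → Z-13 (d²=24.50)
P6 → Z-15 (d²=24.73)
P7 → Z-16 (d²=10.97)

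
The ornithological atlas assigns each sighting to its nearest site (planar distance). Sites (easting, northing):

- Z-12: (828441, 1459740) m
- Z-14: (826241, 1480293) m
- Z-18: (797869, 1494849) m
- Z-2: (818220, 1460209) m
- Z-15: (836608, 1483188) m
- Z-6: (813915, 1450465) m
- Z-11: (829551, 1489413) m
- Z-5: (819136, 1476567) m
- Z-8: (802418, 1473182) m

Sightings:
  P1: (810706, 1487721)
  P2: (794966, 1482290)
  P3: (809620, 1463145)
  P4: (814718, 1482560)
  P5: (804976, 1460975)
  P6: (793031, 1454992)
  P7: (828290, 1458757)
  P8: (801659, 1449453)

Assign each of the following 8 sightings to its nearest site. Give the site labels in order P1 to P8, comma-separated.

Z-5, Z-8, Z-2, Z-5, Z-8, Z-8, Z-12, Z-6

P1 → Z-5 (d²=195476616.00)
P2 → Z-8 (d²=138487968.00)
P3 → Z-2 (d²=82580096.00)
P4 → Z-5 (d²=55434773.00)
P5 → Z-8 (d²=155554213.00)
P6 → Z-8 (d²=418991869.00)
P7 → Z-12 (d²=989090.00)
P8 → Z-6 (d²=151233680.00)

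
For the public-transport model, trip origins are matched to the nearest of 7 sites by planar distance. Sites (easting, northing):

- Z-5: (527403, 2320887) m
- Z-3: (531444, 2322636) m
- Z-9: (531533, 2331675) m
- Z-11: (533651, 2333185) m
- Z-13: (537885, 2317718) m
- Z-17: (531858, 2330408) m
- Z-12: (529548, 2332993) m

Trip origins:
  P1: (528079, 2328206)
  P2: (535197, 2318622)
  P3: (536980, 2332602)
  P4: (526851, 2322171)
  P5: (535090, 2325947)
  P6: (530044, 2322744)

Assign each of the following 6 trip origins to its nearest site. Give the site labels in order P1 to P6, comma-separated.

Z-17, Z-13, Z-11, Z-5, Z-3, Z-3

P1 → Z-17 (d²=19129645.00)
P2 → Z-13 (d²=8042560.00)
P3 → Z-11 (d²=11422130.00)
P4 → Z-5 (d²=1953360.00)
P5 → Z-3 (d²=24256037.00)
P6 → Z-3 (d²=1971664.00)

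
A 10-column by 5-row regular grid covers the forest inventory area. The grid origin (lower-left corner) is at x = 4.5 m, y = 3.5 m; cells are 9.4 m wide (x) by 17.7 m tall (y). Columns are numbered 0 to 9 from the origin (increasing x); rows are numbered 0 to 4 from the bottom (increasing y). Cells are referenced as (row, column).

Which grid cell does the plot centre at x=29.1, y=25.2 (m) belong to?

Column index: ⌊(29.1 − 4.5) / 9.4⌋ = ⌊2.617⌋ = 2
Row offset from origin: ⌊(25.2 − 3.5) / 17.7⌋ = ⌊1.226⌋ = 1 → row 1

(1, 2)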